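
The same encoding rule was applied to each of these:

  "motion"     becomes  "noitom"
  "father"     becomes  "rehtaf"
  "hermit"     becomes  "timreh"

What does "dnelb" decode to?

The output letters match the input read backwards: motion reversed is noitom. It's just the letters in reverse order.
Reversing it on dnelb: then reverse → blend.

blend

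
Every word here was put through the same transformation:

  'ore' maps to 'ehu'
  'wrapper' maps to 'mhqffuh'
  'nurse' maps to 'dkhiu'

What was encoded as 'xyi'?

This is a Caesar cipher with shift 16.
Reversing it on xyi: x−16=h, y−16=i, i−16=s.

his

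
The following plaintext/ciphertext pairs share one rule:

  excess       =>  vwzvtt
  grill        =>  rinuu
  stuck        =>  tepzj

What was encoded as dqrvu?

e(4)→v(21) and x(23)→w(22) fit y≡11x+3 (mod 26); the inverse of 11 mod 26 is 19. This is an affine cipher: with a=0,…,z=25, each position x becomes (11x+3) mod 26.
Reversing it on dqrvu: d(3)→19·(3−3)≡0=a; q(16)→19·(16−3)≡13=n; r(17)→19·(17−3)≡6=g; v(21)→19·(21−3)≡4=e; u(20)→19·(20−3)≡11=l (all mod 26).

angel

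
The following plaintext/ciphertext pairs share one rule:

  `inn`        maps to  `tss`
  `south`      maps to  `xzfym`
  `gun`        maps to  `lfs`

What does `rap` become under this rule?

Vowels shift forward by 11 and consonants shift forward by 5.
For rap: r(cons)+5=w, a(vowel)+11=l, p(cons)+5=u.

wlu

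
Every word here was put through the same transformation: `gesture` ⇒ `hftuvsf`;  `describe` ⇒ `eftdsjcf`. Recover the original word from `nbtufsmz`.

Compare letters: g→h is +1, e→f is +1, s→t is +1 — a constant shift. Every letter moves 1 place later in the alphabet, wrapping around z→a.
Decoding nbtufsmz: n−1=m, b−1=a, t−1=s, u−1=t, f−1=e, s−1=r, m−1=l, z−1=y.

masterly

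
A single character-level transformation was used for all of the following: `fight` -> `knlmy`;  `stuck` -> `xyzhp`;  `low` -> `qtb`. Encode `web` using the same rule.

This is a Caesar cipher with shift 5.
Applying it to web: w+5=b, e+5=j, b+5=g.

bjg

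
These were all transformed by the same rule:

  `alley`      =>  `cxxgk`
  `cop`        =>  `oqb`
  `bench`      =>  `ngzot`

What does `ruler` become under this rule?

The shift depends on letter class: consonant l→x is +12, but vowel a→c is +2. The rule splits by letter class: vowels +2, consonants +12.
For ruler: r(cons)+12=d, u(vowel)+2=w, l(cons)+12=x, e(vowel)+2=g, r(cons)+12=d.

dwxgd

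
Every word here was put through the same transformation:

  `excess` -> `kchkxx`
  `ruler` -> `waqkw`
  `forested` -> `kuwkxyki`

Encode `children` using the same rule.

The shift depends on letter class: consonant x→c is +5, but vowel e→k is +6. The rule splits by letter class: vowels +6, consonants +5.
Applying it to children: c(cons)+5=h, h(cons)+5=m, i(vowel)+6=o, l(cons)+5=q, d(cons)+5=i, r(cons)+5=w, e(vowel)+6=k, n(cons)+5=s.

hmoqiwks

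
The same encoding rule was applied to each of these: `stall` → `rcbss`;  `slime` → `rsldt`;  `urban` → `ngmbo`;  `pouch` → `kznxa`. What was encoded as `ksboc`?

plant

s(18)→r(17) and t(19)→c(2) fit y≡11x+1 (mod 26); the inverse of 11 mod 26 is 19. Each letter's alphabet position (a=0..z=25) is mapped through 11·x+1 mod 26 — an affine cipher.
Decoding ksboc: k(10)→19·(10−1)≡15=p; s(18)→19·(18−1)≡11=l; b(1)→19·(1−1)≡0=a; o(14)→19·(14−1)≡13=n; c(2)→19·(2−1)≡19=t (all mod 26).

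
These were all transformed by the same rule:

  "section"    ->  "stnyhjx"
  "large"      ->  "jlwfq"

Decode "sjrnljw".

regimen

The output letters match the input read backwards, each shifted +5: section reversed is noitces. The word is reversed, then every letter is shifted forward by 5.
Decoding sjrnljw: shift back: s−5=n, j−5=e, r−5=m, n−5=i, l−5=g, j−5=e, w−5=r → nemiger; then reverse → regimen.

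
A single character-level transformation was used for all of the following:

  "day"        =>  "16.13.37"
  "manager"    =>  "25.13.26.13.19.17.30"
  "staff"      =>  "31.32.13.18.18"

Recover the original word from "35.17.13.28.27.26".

weapon

d is letter #4 and maps to 16: an offset of 12. Each letter is replaced by its alphabet position (a=1..z=26) + 12.
Undoing it on 35.17.13.28.27.26: 35→(35−12)÷1=23=w, 17→(17−12)÷1=5=e, 13→(13−12)÷1=1=a, 28→(28−12)÷1=16=p, 27→(27−12)÷1=15=o, 26→(26−12)÷1=14=n.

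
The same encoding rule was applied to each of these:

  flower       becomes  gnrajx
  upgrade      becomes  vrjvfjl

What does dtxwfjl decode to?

Each letter shifts forward by (position + 1), i.e. 1, 2, 3, … — the shift grows by one for each successive letter.
Decoding dtxwfjl: d−1=c, t−2=r, x−3=u, w−4=s, f−5=a, j−6=d, l−7=e.

crusade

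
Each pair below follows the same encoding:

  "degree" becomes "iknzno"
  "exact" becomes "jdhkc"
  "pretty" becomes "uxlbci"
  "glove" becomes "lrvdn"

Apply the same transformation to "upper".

zvwma

The shift increases by 1 at each position, starting from +5: 5, 6, 7, ….
Applying it to upper: u+5=z, p+6=v, p+7=w, e+8=m, r+9=a.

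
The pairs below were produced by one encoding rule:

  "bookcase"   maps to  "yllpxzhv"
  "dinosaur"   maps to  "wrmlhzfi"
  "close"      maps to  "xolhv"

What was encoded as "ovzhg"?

Each pair mirrors across the alphabet (b↔y, o↔l, o↔l): positions sum to 25. Each letter is replaced by its mirror in the alphabet: a↔z, b↔y, c↔x, and so on (the Atbash cipher).
Undoing it on ovzhg: o↔l, v↔e, z↔a, h↔s, g↔t.

least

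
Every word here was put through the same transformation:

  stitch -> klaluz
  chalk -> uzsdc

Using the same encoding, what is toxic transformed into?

Compare letters: s→k is +18, t→l is +18, i→a is +18 — a constant shift. This is a Caesar cipher with shift 18.
On toxic: t+18=l, o+18=g, x+18=p, i+18=a, c+18=u.

lgpau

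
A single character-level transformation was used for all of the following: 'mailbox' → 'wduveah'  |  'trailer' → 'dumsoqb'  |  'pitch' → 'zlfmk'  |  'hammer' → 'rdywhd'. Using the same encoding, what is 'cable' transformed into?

Shifts by position in mailbox: pos 0: m→w (+10), pos 1: a→d (+3), pos 2: i→u (+12), pos 3: l→v (+10), pos 4: b→e (+3), pos 5: o→a (+12) — repeating every 3. A repeating key of period 3 is used — shifts +10, +3, +12 over and over.
Applying it to cable: c+10=m, a+3=d, b+12=n, l+10=v, e+3=h.

mdnvh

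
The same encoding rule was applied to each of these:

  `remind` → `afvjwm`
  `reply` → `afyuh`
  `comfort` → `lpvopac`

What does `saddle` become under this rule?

bbmmuf

The rule splits by letter class: vowels +1, consonants +9.
On saddle: s(cons)+9=b, a(vowel)+1=b, d(cons)+9=m, d(cons)+9=m, l(cons)+9=u, e(vowel)+1=f.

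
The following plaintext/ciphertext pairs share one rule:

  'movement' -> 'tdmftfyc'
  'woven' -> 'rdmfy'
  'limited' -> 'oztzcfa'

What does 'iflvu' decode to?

peach

m(12)→t(19) and o(14)→d(3) fit y≡5x+11 (mod 26); the inverse of 5 mod 26 is 21. Treating letters as 0–25, the rule is x ↦ 5x + 11 (mod 26).
Decoding iflvu: i(8)→21·(8−11)≡15=p; f(5)→21·(5−11)≡4=e; l(11)→21·(11−11)≡0=a; v(21)→21·(21−11)≡2=c; u(20)→21·(20−11)≡7=h (all mod 26).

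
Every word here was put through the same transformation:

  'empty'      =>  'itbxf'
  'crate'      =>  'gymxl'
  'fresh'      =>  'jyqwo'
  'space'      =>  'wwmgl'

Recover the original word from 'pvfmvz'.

lotion

Shifts by position in empty: pos 0: e→i (+4), pos 1: m→t (+7), pos 2: p→b (+12), pos 3: t→x (+4), pos 4: y→f (+7) — repeating every 3. The shifts repeat in a cycle of length 3: positions 0,1,… shift by +4, +7, +12, then the pattern repeats.
Undoing it on pvfmvz: p−4=l, v−7=o, f−12=t, m−4=i, v−7=o, z−12=n.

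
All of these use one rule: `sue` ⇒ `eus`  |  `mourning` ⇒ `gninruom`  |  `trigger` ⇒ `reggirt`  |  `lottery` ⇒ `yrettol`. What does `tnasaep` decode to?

peasant

The output letters match the input read backwards: sue reversed is eus. The word is simply reversed.
Reversing it on tnasaep: then reverse → peasant.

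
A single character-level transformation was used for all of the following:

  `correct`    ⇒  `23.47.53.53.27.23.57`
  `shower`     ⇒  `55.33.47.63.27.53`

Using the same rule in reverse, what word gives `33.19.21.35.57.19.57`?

habitat

c(#3)→23 and o(#15)→47: differences scale by 2, so n = 2·pos + 17. With a=1..z=26, the number is 2·pos + 17.
Decoding 33.19.21.35.57.19.57: 33→(33−17)÷2=8=h, 19→(19−17)÷2=1=a, 21→(21−17)÷2=2=b, 35→(35−17)÷2=9=i, 57→(57−17)÷2=20=t, 19→(19−17)÷2=1=a, 57→(57−17)÷2=20=t.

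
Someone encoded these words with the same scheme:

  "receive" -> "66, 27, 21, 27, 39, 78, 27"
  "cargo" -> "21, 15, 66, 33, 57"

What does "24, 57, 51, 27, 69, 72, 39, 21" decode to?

r(#18)→66 and e(#5)→27: differences scale by 3, so n = 3·pos + 12. Each letter becomes 3×(its alphabet position, a=1..z=26) + 12.
Reversing it on 24, 57, 51, 27, 69, 72, 39, 21: 24→(24−12)÷3=4=d, 57→(57−12)÷3=15=o, 51→(51−12)÷3=13=m, 27→(27−12)÷3=5=e, 69→(69−12)÷3=19=s, 72→(72−12)÷3=20=t, 39→(39−12)÷3=9=i, 21→(21−12)÷3=3=c.

domestic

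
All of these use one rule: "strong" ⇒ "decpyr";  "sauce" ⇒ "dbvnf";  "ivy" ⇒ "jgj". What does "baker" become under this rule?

The shift depends on letter class: consonant s→d is +11, but vowel o→p is +1. Vowels shift forward by 1 and consonants shift forward by 11.
Applying it to baker: b(cons)+11=m, a(vowel)+1=b, k(cons)+11=v, e(vowel)+1=f, r(cons)+11=c.

mbvfc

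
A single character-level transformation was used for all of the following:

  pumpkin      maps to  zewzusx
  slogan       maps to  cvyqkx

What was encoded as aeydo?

This is a Caesar cipher with shift 10.
Decoding aeydo: a−10=q, e−10=u, y−10=o, d−10=t, o−10=e.

quote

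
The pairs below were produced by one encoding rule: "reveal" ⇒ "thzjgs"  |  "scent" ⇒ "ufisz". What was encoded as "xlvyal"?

virtue

In reveal: r→t is +2, e→h is +3, v→z is +4, e→j is +5 — the shift increases by 1 each position. The shift increases by 1 at each position, starting from +2: 2, 3, 4, ….
Reversing it on xlvyal: x−2=v, l−3=i, v−4=r, y−5=t, a−6=u, l−7=e.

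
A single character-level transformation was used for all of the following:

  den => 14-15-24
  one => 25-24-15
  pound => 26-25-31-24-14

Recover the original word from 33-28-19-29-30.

wrist

d is letter #4 and maps to 14: an offset of 10. Letters become their 1-based position plus 10 (so a→11, b→12, …).
Decoding 33-28-19-29-30: 33→(33−10)÷1=23=w, 28→(28−10)÷1=18=r, 19→(19−10)÷1=9=i, 29→(29−10)÷1=19=s, 30→(30−10)÷1=20=t.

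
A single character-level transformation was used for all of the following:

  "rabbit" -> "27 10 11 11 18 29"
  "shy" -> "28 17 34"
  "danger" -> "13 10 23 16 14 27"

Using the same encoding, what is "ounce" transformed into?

Each letter is replaced by its alphabet position (a=1..z=26) + 9.
For ounce: o=15→24, u=21→30, n=14→23, c=3→12, e=5→14.

24 30 23 12 14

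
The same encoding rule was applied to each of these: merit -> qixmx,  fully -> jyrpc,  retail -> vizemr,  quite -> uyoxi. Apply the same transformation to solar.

wsrev

A repeating key of period 3 is used — shifts +4, +4, +6 over and over.
For solar: s+4=w, o+4=s, l+6=r, a+4=e, r+4=v.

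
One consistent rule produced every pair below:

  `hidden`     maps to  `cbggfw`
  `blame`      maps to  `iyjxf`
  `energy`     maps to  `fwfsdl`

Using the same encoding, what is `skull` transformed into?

h(7)→c(2) and i(8)→b(1) fit y≡25x+9 (mod 26); the inverse of 25 mod 26 is 25. This is an affine cipher: with a=0,…,z=25, each position x becomes (25x+9) mod 26.
On skull: s(18)→25·18+9≡17=r; k(10)→25·10+9≡25=z; u(20)→25·20+9≡15=p; l(11)→25·11+9≡24=y; l(11)→25·11+9≡24=y (all mod 26).

rzpyy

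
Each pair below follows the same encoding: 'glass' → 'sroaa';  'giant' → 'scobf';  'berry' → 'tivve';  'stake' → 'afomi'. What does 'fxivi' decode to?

g(6)→s(18) and l(11)→r(17) fit y≡5x+14 (mod 26); the inverse of 5 mod 26 is 21. This is an affine cipher: with a=0,…,z=25, each position x becomes (5x+14) mod 26.
Undoing it on fxivi: f(5)→21·(5−14)≡19=t; x(23)→21·(23−14)≡7=h; i(8)→21·(8−14)≡4=e; v(21)→21·(21−14)≡17=r; i(8)→21·(8−14)≡4=e (all mod 26).

there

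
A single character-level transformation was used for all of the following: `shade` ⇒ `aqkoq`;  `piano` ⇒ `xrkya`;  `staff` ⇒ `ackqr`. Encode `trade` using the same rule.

The shift increases by 1 at each position, starting from +8: 8, 9, 10, ….
For trade: t+8=b, r+9=a, a+10=k, d+11=o, e+12=q.

bakoq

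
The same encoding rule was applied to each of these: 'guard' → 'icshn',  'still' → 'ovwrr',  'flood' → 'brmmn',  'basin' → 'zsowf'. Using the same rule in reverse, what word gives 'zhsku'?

brake

g(6)→i(8) and u(20)→c(2) fit y≡7x+18 (mod 26); the inverse of 7 mod 26 is 15. Treating letters as 0–25, the rule is x ↦ 7x + 18 (mod 26).
Undoing it on zhsku: z(25)→15·(25−18)≡1=b; h(7)→15·(7−18)≡17=r; s(18)→15·(18−18)≡0=a; k(10)→15·(10−18)≡10=k; u(20)→15·(20−18)≡4=e (all mod 26).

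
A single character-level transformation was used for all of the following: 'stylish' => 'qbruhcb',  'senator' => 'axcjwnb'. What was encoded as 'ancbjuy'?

plaster

The output letters match the input read backwards, each shifted +9: stylish reversed is hsilyts. The word is reversed, then every letter is shifted forward by 9.
Decoding ancbjuy: shift back: a−9=r, n−9=e, c−9=t, b−9=s, j−9=a, u−9=l, y−9=p → retsalp; then reverse → plaster.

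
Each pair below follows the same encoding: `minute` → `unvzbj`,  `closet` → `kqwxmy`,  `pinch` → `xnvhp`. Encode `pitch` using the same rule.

Shifts by position in minute: pos 0: m→u (+8), pos 1: i→n (+5), pos 2: n→v (+8), pos 3: u→z (+5) — repeating every 2. The shifts repeat in a cycle of length 2: positions 0,1,… shift by +8, +5, then the pattern repeats.
For pitch: p+8=x, i+5=n, t+8=b, c+5=h, h+8=p.

xnbhp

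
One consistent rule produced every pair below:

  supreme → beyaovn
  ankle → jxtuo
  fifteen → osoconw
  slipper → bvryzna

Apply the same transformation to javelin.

Shifts by position in supreme: pos 0: s→b (+9), pos 1: u→e (+10), pos 2: p→y (+9), pos 3: r→a (+9), pos 4: e→o (+10), pos 5: m→v (+9) — repeating every 3. A repeating key of period 3 is used — shifts +9, +10, +9 over and over.
For javelin: j+9=s, a+10=k, v+9=e, e+9=n, l+10=v, i+9=r, n+9=w.

skenvrw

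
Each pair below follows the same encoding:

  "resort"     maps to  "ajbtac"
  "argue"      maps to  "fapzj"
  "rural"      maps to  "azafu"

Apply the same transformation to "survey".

The shift depends on letter class: consonant r→a is +9, but vowel e→j is +5. The rule splits by letter class: vowels +5, consonants +9.
Applying it to survey: s(cons)+9=b, u(vowel)+5=z, r(cons)+9=a, v(cons)+9=e, e(vowel)+5=j, y(cons)+9=h.

bzaejh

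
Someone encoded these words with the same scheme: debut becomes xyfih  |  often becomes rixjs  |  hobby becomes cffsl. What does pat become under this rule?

The output letters match the input read backwards, each shifted +4: debut reversed is tubed. The word is reversed, then every letter is shifted forward by 4.
For pat: reverse → tap; then shift: t+4=x, a+4=e, p+4=t.

xet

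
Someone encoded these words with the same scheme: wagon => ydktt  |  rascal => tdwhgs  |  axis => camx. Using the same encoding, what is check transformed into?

In wagon: w→y is +2, a→d is +3, g→k is +4, o→t is +5 — the shift increases by 1 each position. Letter i (0-indexed) is shifted by i+2, so successive shifts are 2, 3, 4, ….
Applying it to check: c+2=e, h+3=k, e+4=i, c+5=h, k+6=q.

ekihq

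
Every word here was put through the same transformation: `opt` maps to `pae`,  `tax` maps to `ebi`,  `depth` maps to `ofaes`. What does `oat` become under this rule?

The shift depends on letter class: consonant p→a is +11, but vowel o→p is +1. The rule splits by letter class: vowels +1, consonants +11.
For oat: o(vowel)+1=p, a(vowel)+1=b, t(cons)+11=e.

pbe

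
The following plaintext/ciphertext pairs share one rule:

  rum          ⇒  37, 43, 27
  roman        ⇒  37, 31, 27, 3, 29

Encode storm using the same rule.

39, 41, 31, 37, 27

r(#18)→37 and u(#21)→43: differences scale by 2, so n = 2·pos + 1. The formula is n = 2×(alphabet index, a=1) + 1.
On storm: s=19→39, t=20→41, o=15→31, r=18→37, m=13→27.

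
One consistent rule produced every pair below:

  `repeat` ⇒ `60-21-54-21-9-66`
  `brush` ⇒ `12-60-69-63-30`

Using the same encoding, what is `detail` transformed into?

r(#18)→60 and e(#5)→21: differences scale by 3, so n = 3·pos + 6. Each letter becomes 3×(its alphabet position, a=1..z=26) + 6.
Applying it to detail: d=4→18, e=5→21, t=20→66, a=1→9, i=9→33, l=12→42.

18-21-66-9-33-42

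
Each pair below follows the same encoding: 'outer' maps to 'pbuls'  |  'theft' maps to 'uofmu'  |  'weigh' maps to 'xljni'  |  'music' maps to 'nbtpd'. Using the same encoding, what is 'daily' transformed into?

ehjsz

Shifts by position in outer: pos 0: o→p (+1), pos 1: u→b (+7), pos 2: t→u (+1), pos 3: e→l (+7) — repeating every 2. The shifts repeat in a cycle of length 2: positions 0,1,… shift by +1, +7, then the pattern repeats.
For daily: d+1=e, a+7=h, i+1=j, l+7=s, y+1=z.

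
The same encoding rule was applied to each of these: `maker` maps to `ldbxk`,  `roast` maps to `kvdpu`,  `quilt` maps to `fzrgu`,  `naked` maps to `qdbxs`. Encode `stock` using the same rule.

m(12)→l(11) and a(0)→d(3) fit y≡5x+3 (mod 26); the inverse of 5 mod 26 is 21. Each letter's alphabet position (a=0..z=25) is mapped through 5·x+3 mod 26 — an affine cipher.
Applying it to stock: s(18)→5·18+3≡15=p; t(19)→5·19+3≡20=u; o(14)→5·14+3≡21=v; c(2)→5·2+3≡13=n; k(10)→5·10+3≡1=b (all mod 26).

puvnb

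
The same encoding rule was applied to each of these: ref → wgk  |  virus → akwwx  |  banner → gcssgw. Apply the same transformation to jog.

oql

Vowels shift forward by 2 and consonants shift forward by 5.
Applying it to jog: j(cons)+5=o, o(vowel)+2=q, g(cons)+5=l.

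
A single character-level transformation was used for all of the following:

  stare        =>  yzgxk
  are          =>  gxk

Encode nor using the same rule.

Compare letters: s→y is +6, t→z is +6, a→g is +6 — a constant shift. This is a Caesar cipher with shift 6.
For nor: n+6=t, o+6=u, r+6=x.

tux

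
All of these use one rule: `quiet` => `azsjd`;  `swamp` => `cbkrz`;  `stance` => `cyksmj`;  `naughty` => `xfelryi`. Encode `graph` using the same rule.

qwkur

Shifts by position in quiet: pos 0: q→a (+10), pos 1: u→z (+5), pos 2: i→s (+10), pos 3: e→j (+5) — repeating every 2. It's a Vigenère-style cipher with numeric key [10,5]: position i shifts by key[i mod 2].
For graph: g+10=q, r+5=w, a+10=k, p+5=u, h+10=r.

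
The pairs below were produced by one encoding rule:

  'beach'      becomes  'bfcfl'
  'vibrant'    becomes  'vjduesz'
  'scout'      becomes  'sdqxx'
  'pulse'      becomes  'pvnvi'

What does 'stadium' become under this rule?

In beach: b→b is +0, e→f is +1, a→c is +2, c→f is +3 — the shift increases by 1 each position. Each letter shifts forward by its position index (0, 1, 2, …) — the shift grows by one for each successive letter.
Applying it to stadium: s+0=s, t+1=u, a+2=c, d+3=g, i+4=m, u+5=z, m+6=s.

sucgmzs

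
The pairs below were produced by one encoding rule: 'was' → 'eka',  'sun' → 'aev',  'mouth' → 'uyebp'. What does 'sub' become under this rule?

aej

The shift depends on letter class: consonant w→e is +8, but vowel a→k is +10. Vowels shift forward by 10 and consonants shift forward by 8.
For sub: s(cons)+8=a, u(vowel)+10=e, b(cons)+8=j.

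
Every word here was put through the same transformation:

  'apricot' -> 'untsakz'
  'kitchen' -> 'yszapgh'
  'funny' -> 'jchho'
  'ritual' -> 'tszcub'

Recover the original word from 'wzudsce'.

Treating letters as 0–25, the rule is x ↦ 3x + 20 (mod 26).
Decoding wzudsce: w(22)→9·(22−20)≡18=s; z(25)→9·(25−20)≡19=t; u(20)→9·(20−20)≡0=a; d(3)→9·(3−20)≡3=d; s(18)→9·(18−20)≡8=i; c(2)→9·(2−20)≡20=u; e(4)→9·(4−20)≡12=m (all mod 26).

stadium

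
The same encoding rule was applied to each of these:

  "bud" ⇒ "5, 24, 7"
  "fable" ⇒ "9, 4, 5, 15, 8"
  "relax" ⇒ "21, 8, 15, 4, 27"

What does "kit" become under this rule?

b is letter #2 and maps to 5: an offset of 3. The number is (letter's place in the alphabet, a=1) + 3.
For kit: k=11→14, i=9→12, t=20→23.

14, 12, 23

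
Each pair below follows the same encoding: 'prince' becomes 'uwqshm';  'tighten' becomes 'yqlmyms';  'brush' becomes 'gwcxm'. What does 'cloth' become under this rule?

hqwym

The shift depends on letter class: consonant p→u is +5, but vowel i→q is +8. Vowels shift forward by 8 and consonants shift forward by 5.
For cloth: c(cons)+5=h, l(cons)+5=q, o(vowel)+8=w, t(cons)+5=y, h(cons)+5=m.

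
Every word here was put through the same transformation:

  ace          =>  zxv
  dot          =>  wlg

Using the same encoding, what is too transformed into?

gll

Each pair mirrors across the alphabet (a↔z, c↔x, e↔v): positions sum to 25. Each letter is replaced by its mirror in the alphabet: a↔z, b↔y, c↔x, and so on (the Atbash cipher).
For too: t↔g, o↔l, o↔l.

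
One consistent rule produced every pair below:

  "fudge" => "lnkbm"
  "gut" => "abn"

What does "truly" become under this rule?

Two steps: reverse the string, then apply a Caesar shift of +7.
Applying it to truly: reverse → ylurt; then shift: y+7=f, l+7=s, u+7=b, r+7=y, t+7=a.

fsbya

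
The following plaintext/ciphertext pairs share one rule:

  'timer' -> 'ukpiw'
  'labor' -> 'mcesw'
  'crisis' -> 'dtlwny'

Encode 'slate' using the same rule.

Letter i (0-indexed) is shifted by i+1, so successive shifts are 1, 2, 3, ….
For slate: s+1=t, l+2=n, a+3=d, t+4=x, e+5=j.

tndxj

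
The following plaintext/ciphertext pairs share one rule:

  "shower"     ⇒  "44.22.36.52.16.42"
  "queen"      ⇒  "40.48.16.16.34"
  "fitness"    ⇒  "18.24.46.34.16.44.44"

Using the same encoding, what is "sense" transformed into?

44.16.34.44.16

s(#19)→44 and h(#8)→22: differences scale by 2, so n = 2·pos + 6. Each letter becomes 2×(its alphabet position, a=1..z=26) + 6.
On sense: s=19→44, e=5→16, n=14→34, s=19→44, e=5→16.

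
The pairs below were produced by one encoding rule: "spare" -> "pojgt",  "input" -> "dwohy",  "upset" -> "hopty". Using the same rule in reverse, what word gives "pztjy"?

s(18)→p(15) and p(15)→o(14) fit y≡9x+9 (mod 26); the inverse of 9 mod 26 is 3. Treating letters as 0–25, the rule is x ↦ 9x + 9 (mod 26).
Undoing it on pztjy: p(15)→3·(15−9)≡18=s; z(25)→3·(25−9)≡22=w; t(19)→3·(19−9)≡4=e; j(9)→3·(9−9)≡0=a; y(24)→3·(24−9)≡19=t (all mod 26).

sweat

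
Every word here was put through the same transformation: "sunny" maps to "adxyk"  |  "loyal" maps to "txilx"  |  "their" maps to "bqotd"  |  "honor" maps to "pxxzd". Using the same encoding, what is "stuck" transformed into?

In sunny: s→a is +8, u→d is +9, n→x is +10, n→y is +11 — the shift increases by 1 each position. Each letter shifts forward by (position + 8), i.e. 8, 9, 10, … — the shift grows by one for each successive letter.
Applying it to stuck: s+8=a, t+9=c, u+10=e, c+11=n, k+12=w.

acenw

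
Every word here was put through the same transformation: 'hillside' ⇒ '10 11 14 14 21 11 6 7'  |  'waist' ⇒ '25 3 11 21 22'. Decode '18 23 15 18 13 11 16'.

h is letter #8 and maps to 10: an offset of 2. Letters become their 1-based position plus 2 (so a→3, b→4, …).
Undoing it on 18 23 15 18 13 11 16: 18→(18−2)÷1=16=p, 23→(23−2)÷1=21=u, 15→(15−2)÷1=13=m, 18→(18−2)÷1=16=p, 13→(13−2)÷1=11=k, 11→(11−2)÷1=9=i, 16→(16−2)÷1=14=n.

pumpkin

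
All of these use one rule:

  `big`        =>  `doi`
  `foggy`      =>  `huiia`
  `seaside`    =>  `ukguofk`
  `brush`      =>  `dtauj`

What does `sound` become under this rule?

uuapf

The shift depends on letter class: consonant b→d is +2, but vowel i→o is +6. Vowels shift forward by 6 and consonants shift forward by 2.
On sound: s(cons)+2=u, o(vowel)+6=u, u(vowel)+6=a, n(cons)+2=p, d(cons)+2=f.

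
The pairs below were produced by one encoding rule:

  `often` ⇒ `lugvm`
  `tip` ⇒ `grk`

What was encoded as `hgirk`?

Each pair mirrors across the alphabet (o↔l, f↔u, t↔g): positions sum to 25. Letters are reflected about the middle of the alphabet (position → 25−position): Atbash.
Undoing it on hgirk: h↔s, g↔t, i↔r, r↔i, k↔p.

strip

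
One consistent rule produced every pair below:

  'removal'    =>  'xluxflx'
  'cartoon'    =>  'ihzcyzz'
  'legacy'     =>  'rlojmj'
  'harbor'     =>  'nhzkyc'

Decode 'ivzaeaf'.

corrupt

In removal: r→x is +6, e→l is +7, m→u is +8, o→x is +9 — the shift increases by 1 each position. Letter i (0-indexed) is shifted by i+6, so successive shifts are 6, 7, 8, ….
Decoding ivzaeaf: i−6=c, v−7=o, z−8=r, a−9=r, e−10=u, a−11=p, f−12=t.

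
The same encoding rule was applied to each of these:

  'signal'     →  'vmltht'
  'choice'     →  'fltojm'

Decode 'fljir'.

check

In signal: s→v is +3, i→m is +4, g→l is +5, n→t is +6 — the shift increases by 1 each position. The shift increases by 1 at each position, starting from +3: 3, 4, 5, ….
Undoing it on fljir: f−3=c, l−4=h, j−5=e, i−6=c, r−7=k.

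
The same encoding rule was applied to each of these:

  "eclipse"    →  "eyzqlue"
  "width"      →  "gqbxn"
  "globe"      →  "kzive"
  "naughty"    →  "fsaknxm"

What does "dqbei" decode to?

Treating letters as 0–25, the rule is x ↦ 3x + 18 (mod 26).
Decoding dqbei: d(3)→9·(3−18)≡21=v; q(16)→9·(16−18)≡8=i; b(1)→9·(1−18)≡3=d; e(4)→9·(4−18)≡4=e; i(8)→9·(8−18)≡14=o (all mod 26).

video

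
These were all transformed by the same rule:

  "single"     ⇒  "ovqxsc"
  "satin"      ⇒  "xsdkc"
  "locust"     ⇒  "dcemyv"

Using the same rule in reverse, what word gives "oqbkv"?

The word is reversed, then every letter is shifted forward by 10.
Reversing it on oqbkv: shift back: o−10=e, q−10=g, b−10=r, k−10=a, v−10=l → egral; then reverse → large.

large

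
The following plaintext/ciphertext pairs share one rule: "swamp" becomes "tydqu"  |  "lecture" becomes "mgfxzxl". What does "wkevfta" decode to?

vibrant

In swamp: s→t is +1, w→y is +2, a→d is +3, m→q is +4 — the shift increases by 1 each position. The shift increases by 1 at each position, starting from +1: 1, 2, 3, ….
Decoding wkevfta: w−1=v, k−2=i, e−3=b, v−4=r, f−5=a, t−6=n, a−7=t.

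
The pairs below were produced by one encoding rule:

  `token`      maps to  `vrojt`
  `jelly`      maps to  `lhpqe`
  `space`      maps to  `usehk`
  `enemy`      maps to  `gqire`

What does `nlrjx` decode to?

In token: t→v is +2, o→r is +3, k→o is +4, e→j is +5 — the shift increases by 1 each position. Each letter shifts forward by (position + 2), i.e. 2, 3, 4, … — the shift grows by one for each successive letter.
Undoing it on nlrjx: n−2=l, l−3=i, r−4=n, j−5=e, x−6=r.

liner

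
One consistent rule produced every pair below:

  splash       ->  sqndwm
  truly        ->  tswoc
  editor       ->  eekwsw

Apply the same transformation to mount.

In splash: s→s is +0, p→q is +1, l→n is +2, a→d is +3 — the shift increases by 1 each position. Each letter shifts forward by its position index (0, 1, 2, …) — the shift grows by one for each successive letter.
For mount: m+0=m, o+1=p, u+2=w, n+3=q, t+4=x.

mpwqx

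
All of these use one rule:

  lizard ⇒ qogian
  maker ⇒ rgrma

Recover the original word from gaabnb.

Each letter shifts forward by (position + 5), i.e. 5, 6, 7, … — the shift grows by one for each successive letter.
Decoding gaabnb: g−5=b, a−6=u, a−7=t, b−8=t, n−9=e, b−10=r.

butter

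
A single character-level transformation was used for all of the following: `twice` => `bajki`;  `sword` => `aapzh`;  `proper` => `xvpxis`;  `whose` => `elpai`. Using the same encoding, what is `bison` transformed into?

Shifts by position in twice: pos 0: t→b (+8), pos 1: w→a (+4), pos 2: i→j (+1), pos 3: c→k (+8), pos 4: e→i (+4) — repeating every 3. A repeating key of period 3 is used — shifts +8, +4, +1 over and over.
For bison: b+8=j, i+4=m, s+1=t, o+8=w, n+4=r.

jmtwr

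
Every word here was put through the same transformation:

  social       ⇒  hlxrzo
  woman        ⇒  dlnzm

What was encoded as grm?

tin

Each pair mirrors across the alphabet (s↔h, o↔l, c↔x): positions sum to 25. This is the alphabet-reversal cipher (Atbash): a becomes z, b becomes y, etc.
Reversing it on grm: g↔t, r↔i, m↔n.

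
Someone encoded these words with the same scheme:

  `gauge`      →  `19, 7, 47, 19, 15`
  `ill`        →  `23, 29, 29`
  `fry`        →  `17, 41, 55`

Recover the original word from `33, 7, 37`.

nap

g(#7)→19 and a(#1)→7: differences scale by 2, so n = 2·pos + 5. The formula is n = 2×(alphabet index, a=1) + 5.
Undoing it on 33, 7, 37: 33→(33−5)÷2=14=n, 7→(7−5)÷2=1=a, 37→(37−5)÷2=16=p.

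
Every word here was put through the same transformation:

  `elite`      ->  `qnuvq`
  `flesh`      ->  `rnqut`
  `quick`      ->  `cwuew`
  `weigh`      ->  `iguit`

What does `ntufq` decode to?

bride

Shifts by position in elite: pos 0: e→q (+12), pos 1: l→n (+2), pos 2: i→u (+12), pos 3: t→v (+2) — repeating every 2. The shifts repeat in a cycle of length 2: positions 0,1,… shift by +12, +2, then the pattern repeats.
Reversing it on ntufq: n−12=b, t−2=r, u−12=i, f−2=d, q−12=e.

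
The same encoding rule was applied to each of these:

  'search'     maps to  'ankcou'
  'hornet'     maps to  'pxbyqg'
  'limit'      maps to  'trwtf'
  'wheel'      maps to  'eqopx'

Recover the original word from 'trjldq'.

lizard

The shift increases by 1 at each position, starting from +8: 8, 9, 10, ….
Decoding trjldq: t−8=l, r−9=i, j−10=z, l−11=a, d−12=r, q−13=d.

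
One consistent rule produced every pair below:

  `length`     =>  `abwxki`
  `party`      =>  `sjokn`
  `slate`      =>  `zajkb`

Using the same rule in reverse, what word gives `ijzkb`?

haste

l(11)→a(0) and e(4)→b(1) fit y≡11x+9 (mod 26); the inverse of 11 mod 26 is 19. Each letter's alphabet position (a=0..z=25) is mapped through 11·x+9 mod 26 — an affine cipher.
Decoding ijzkb: i(8)→19·(8−9)≡7=h; j(9)→19·(9−9)≡0=a; z(25)→19·(25−9)≡18=s; k(10)→19·(10−9)≡19=t; b(1)→19·(1−9)≡4=e (all mod 26).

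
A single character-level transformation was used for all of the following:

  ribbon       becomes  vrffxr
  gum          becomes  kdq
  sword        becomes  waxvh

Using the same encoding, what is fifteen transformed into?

The rule splits by letter class: vowels +9, consonants +4.
For fifteen: f(cons)+4=j, i(vowel)+9=r, f(cons)+4=j, t(cons)+4=x, e(vowel)+9=n, e(vowel)+9=n, n(cons)+4=r.

jrjxnnr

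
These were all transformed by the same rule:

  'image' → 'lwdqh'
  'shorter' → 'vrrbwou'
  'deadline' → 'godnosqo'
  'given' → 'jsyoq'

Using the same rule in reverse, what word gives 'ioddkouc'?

It's a Vigenère-style cipher with numeric key [3,10]: position i shifts by key[i mod 2].
Decoding ioddkouc: i−3=f, o−10=e, d−3=a, d−10=t, k−3=h, o−10=e, u−3=r, c−10=s.

feathers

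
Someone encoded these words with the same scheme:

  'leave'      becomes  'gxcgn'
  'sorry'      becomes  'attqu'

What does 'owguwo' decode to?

museum

Two steps: reverse the string, then apply a Caesar shift of +2.
Undoing it on owguwo: shift back: o−2=m, w−2=u, g−2=e, u−2=s, w−2=u, o−2=m → muesum; then reverse → museum.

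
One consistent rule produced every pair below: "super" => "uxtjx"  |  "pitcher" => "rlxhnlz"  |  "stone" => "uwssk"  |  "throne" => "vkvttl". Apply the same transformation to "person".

rhvxuu

In super: s→u is +2, u→x is +3, p→t is +4, e→j is +5 — the shift increases by 1 each position. The shift increases by 1 at each position, starting from +2: 2, 3, 4, ….
Applying it to person: p+2=r, e+3=h, r+4=v, s+5=x, o+6=u, n+7=u.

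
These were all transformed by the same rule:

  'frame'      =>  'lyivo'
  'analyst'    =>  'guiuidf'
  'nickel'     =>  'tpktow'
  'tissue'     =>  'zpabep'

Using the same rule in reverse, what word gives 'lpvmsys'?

Letter i (0-indexed) is shifted by i+6, so successive shifts are 6, 7, 8, ….
Undoing it on lpvmsys: l−6=f, p−7=i, v−8=n, m−9=d, s−10=i, y−11=n, s−12=g.

finding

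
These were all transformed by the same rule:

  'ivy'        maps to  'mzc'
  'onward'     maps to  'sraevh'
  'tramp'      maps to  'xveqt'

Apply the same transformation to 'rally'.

Compare letters: i→m is +4, v→z is +4, y→c is +4 — a constant shift. Every letter moves 4 places later in the alphabet, wrapping around z→a.
Applying it to rally: r+4=v, a+4=e, l+4=p, l+4=p, y+4=c.

veppc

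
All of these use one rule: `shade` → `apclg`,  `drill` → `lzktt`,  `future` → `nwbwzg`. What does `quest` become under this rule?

ywgab

The shift depends on letter class: consonant s→a is +8, but vowel a→c is +2. Vowels shift forward by 2 and consonants shift forward by 8.
For quest: q(cons)+8=y, u(vowel)+2=w, e(vowel)+2=g, s(cons)+8=a, t(cons)+8=b.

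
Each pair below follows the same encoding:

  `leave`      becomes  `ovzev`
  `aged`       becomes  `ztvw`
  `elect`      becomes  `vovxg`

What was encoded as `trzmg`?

giant

Each letter is replaced by its mirror in the alphabet: a↔z, b↔y, c↔x, and so on (the Atbash cipher).
Reversing it on trzmg: t↔g, r↔i, z↔a, m↔n, g↔t.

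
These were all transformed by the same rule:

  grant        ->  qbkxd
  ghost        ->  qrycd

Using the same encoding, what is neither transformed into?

Compare letters: g→q is +10, r→b is +10, a→k is +10 — a constant shift. Every letter moves 10 places later in the alphabet, wrapping around z→a.
For neither: n+10=x, e+10=o, i+10=s, t+10=d, h+10=r, e+10=o, r+10=b.

xosdrob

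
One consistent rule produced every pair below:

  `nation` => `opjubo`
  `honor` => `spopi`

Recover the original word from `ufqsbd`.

The word is reversed, then every letter is shifted forward by 1.
Reversing it on ufqsbd: shift back: u−1=t, f−1=e, q−1=p, s−1=r, b−1=a, d−1=c → teprac; then reverse → carpet.

carpet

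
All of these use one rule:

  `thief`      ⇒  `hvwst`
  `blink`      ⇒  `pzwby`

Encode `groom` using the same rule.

ufcca

Compare letters: t→h is +14, h→v is +14, i→w is +14 — a constant shift. Each letter is shifted forward by 14 in the alphabet (a Caesar shift of +14).
For groom: g+14=u, r+14=f, o+14=c, o+14=c, m+14=a.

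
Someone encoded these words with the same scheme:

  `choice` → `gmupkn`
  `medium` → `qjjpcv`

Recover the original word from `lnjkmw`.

hidden

In choice: c→g is +4, h→m is +5, o→u is +6, i→p is +7 — the shift increases by 1 each position. Each letter shifts forward by (position + 4), i.e. 4, 5, 6, … — the shift grows by one for each successive letter.
Reversing it on lnjkmw: l−4=h, n−5=i, j−6=d, k−7=d, m−8=e, w−9=n.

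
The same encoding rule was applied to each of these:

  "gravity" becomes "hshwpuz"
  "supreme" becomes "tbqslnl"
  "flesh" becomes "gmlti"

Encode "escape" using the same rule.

The shift depends on letter class: consonant g→h is +1, but vowel a→h is +7. Two shifts are in play — +7 for a/e/i/o/u, +1 for every other letter.
Applying it to escape: e(vowel)+7=l, s(cons)+1=t, c(cons)+1=d, a(vowel)+7=h, p(cons)+1=q, e(vowel)+7=l.

ltdhql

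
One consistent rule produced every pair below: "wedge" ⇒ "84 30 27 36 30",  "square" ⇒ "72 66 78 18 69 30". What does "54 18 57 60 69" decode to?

manor

The formula is n = 3×(alphabet index, a=1) + 15.
Undoing it on 54 18 57 60 69: 54→(54−15)÷3=13=m, 18→(18−15)÷3=1=a, 57→(57−15)÷3=14=n, 60→(60−15)÷3=15=o, 69→(69−15)÷3=18=r.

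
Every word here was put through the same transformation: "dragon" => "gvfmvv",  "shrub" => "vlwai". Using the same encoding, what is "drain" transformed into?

gvfou

In dragon: d→g is +3, r→v is +4, a→f is +5, g→m is +6 — the shift increases by 1 each position. Each letter shifts forward by (position + 3), i.e. 3, 4, 5, … — the shift grows by one for each successive letter.
On drain: d+3=g, r+4=v, a+5=f, i+6=o, n+7=u.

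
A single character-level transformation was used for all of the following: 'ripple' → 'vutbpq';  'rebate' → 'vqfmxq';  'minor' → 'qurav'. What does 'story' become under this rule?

Shifts by position in ripple: pos 0: r→v (+4), pos 1: i→u (+12), pos 2: p→t (+4), pos 3: p→b (+12) — repeating every 2. A repeating key of period 2 is used — shifts +4, +12 over and over.
For story: s+4=w, t+12=f, o+4=s, r+12=d, y+4=c.

wfsdc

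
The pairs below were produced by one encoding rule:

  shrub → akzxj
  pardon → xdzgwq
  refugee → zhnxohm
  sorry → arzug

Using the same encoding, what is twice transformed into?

bzqfm

Shifts by position in shrub: pos 0: s→a (+8), pos 1: h→k (+3), pos 2: r→z (+8), pos 3: u→x (+3) — repeating every 2. The shifts repeat in a cycle of length 2: positions 0,1,… shift by +8, +3, then the pattern repeats.
On twice: t+8=b, w+3=z, i+8=q, c+3=f, e+8=m.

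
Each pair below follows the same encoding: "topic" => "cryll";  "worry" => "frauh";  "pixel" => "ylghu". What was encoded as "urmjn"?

Shifts by position in topic: pos 0: t→c (+9), pos 1: o→r (+3), pos 2: p→y (+9), pos 3: i→l (+3) — repeating every 2. It's a Vigenère-style cipher with numeric key [9,3]: position i shifts by key[i mod 2].
Undoing it on urmjn: u−9=l, r−3=o, m−9=d, j−3=g, n−9=e.

lodge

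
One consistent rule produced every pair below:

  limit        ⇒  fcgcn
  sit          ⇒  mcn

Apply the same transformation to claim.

wfucg

It's a constant shift of +20 (ROT20).
Applying it to claim: c+20=w, l+20=f, a+20=u, i+20=c, m+20=g.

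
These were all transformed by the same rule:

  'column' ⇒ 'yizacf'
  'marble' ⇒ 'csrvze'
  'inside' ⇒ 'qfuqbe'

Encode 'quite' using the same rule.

oaqxe

c(2)→y(24) and o(14)→i(8) fit y≡3x+18 (mod 26); the inverse of 3 mod 26 is 9. Each letter's alphabet position (a=0..z=25) is mapped through 3·x+18 mod 26 — an affine cipher.
On quite: q(16)→3·16+18≡14=o; u(20)→3·20+18≡0=a; i(8)→3·8+18≡16=q; t(19)→3·19+18≡23=x; e(4)→3·4+18≡4=e (all mod 26).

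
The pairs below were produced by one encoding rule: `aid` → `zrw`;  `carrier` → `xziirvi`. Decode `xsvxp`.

Each letter is replaced by its mirror in the alphabet: a↔z, b↔y, c↔x, and so on (the Atbash cipher).
Reversing it on xsvxp: x↔c, s↔h, v↔e, x↔c, p↔k.

check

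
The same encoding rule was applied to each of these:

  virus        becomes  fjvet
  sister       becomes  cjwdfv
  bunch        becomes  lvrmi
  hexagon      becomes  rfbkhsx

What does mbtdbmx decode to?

captain

Shifts by position in virus: pos 0: v→f (+10), pos 1: i→j (+1), pos 2: r→v (+4), pos 3: u→e (+10), pos 4: s→t (+1) — repeating every 3. It's a Vigenère-style cipher with numeric key [10,1,4]: position i shifts by key[i mod 3].
Undoing it on mbtdbmx: m−10=c, b−1=a, t−4=p, d−10=t, b−1=a, m−4=i, x−10=n.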